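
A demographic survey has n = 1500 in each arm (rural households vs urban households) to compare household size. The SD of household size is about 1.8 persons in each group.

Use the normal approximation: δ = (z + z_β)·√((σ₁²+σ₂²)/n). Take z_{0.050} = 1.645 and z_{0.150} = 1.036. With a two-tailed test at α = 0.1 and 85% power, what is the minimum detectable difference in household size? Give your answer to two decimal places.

Minimum detectable difference ≈ 0.18 persons

δ = (z_{α/2} + z_β) · √((σ₁²+σ₂²)/n)
  = (1.645 + 1.036) · √(6.48/1500)
  = 2.681 · √0.00432
  = 2.681 · 0.0657
  = 0.1762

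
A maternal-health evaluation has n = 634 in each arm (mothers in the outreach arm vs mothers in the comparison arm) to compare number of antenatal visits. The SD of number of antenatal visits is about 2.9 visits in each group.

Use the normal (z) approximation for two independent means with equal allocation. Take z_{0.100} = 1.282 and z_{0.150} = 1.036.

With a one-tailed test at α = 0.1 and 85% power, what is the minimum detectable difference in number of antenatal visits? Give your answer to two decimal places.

δ = (z_α + z_β) · √((σ₁²+σ₂²)/n)
  = (1.282 + 1.036) · √(16.82/634)
  = 2.318 · √0.02653
  = 2.318 · 0.1629
  = 0.3776

Minimum detectable difference ≈ 0.38 visits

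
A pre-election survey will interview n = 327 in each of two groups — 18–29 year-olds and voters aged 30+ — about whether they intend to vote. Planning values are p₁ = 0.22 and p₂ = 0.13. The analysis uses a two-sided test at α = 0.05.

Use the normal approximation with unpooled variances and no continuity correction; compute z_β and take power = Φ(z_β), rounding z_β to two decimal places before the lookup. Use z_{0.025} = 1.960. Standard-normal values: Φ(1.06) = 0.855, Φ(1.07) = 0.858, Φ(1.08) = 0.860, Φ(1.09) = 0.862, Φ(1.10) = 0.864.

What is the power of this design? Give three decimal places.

z_β = |p₁−p₂|·√(n/[p₁q₁+p₂q₂]) − z_{α/2}
    = 0.09 · √(327/0.2847) − 1.960
    = 0.09 · 33.8907 − 1.960
    = 3.0502 − 1.960 = 1.0902 → 1.09
Power = Φ(1.09) = 0.862.

Power ≈ 0.862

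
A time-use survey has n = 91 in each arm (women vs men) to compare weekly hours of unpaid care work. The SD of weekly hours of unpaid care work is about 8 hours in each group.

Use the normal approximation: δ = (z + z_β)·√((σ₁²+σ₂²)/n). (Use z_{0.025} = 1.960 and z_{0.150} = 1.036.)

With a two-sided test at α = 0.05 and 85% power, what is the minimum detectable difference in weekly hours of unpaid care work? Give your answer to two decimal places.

δ = (z_{α/2} + z_β) · √((σ₁²+σ₂²)/n)
  = (1.960 + 1.036) · √(128/91)
  = 2.996 · √1.4066
  = 2.996 · 1.1860
  = 3.5533

Minimum detectable difference ≈ 3.55 hours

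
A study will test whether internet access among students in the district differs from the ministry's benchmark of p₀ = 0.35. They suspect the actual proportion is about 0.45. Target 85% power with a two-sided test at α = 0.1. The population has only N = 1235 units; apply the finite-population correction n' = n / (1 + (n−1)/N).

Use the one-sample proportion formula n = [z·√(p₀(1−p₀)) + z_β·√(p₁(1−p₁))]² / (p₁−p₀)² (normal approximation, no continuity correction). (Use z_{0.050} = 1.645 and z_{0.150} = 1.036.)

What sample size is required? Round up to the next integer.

n = [z_{α/2}·√(p₀q₀) + z_β·√(p₁q₁)]² / (p₁ − p₀)²
  = [1.645·√(0.35·0.65) + 1.036·√(0.45·0.55)]² / (0.10)²
  = [1.645·0.4770 + 1.036·0.4975]² / 0.0100
  = [1.3000]² / 0.0100
  = 169.00
Finite-population correction (N = 1235): 169.00 / (1 + (169.00 − 1)/1235) = 148.77.
Round up → n = 149.

n = 149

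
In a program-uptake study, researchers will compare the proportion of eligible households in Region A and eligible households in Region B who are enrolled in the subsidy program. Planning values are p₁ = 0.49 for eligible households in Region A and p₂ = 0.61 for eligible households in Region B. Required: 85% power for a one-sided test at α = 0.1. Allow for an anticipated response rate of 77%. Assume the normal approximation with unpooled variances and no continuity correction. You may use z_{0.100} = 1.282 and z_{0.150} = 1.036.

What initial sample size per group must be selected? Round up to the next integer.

n = (z_α + z_β)² · [p₁(1−p₁) + p₂(1−p₂)] / (p₁ − p₂)²
  = (1.282 + 1.036)² · (0.49·0.51 + 0.61·0.39) / (-0.12)²
  = (2.318)² · (0.2499 + 0.2379) / 0.0144
  = 5.3731 · 0.4878 / 0.0144
  = 182.01
Adjust for 77% response: 182.01 / 0.77 = 236.38.
Round up → n = 237 per group.

n = 237 per group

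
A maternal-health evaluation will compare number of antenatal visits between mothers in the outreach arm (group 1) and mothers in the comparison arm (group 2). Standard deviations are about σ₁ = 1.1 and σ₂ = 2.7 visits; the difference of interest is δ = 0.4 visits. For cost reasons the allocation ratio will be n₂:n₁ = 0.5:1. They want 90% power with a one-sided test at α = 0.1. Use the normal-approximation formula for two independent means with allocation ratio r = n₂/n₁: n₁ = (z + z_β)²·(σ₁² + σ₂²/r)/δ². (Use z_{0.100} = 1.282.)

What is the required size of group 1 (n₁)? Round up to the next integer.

n₁ = (z_α + z_β)² · (σ₁² + σ₂²/r) / δ²
   = (1.282 + 1.282)² · (1.1² + 2.7²/0.5) / 0.4²
   = 6.5741 · (1.21 + 14.58) / 0.16
   = 6.5741 · 15.79 / 0.16
   = 648.78
Round up → n₁ = 649; n₂ = r·n₁ = 0.5 × 649 = 325.

n₁ = 649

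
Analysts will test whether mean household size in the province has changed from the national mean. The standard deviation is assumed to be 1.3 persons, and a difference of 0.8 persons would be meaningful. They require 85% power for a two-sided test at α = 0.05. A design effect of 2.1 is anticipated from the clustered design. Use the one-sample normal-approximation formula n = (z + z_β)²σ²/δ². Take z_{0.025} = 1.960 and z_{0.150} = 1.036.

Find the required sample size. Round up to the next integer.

n = (z_{α/2} + z_β)² · σ² / δ²
  = (1.960 + 1.036)² · 1.3² / 0.8²
  = 8.9760 · 1.69 / 0.64
  = 23.70
Design effect: 2.1 × 23.70 = 49.77.
Round up → n = 50.

n = 50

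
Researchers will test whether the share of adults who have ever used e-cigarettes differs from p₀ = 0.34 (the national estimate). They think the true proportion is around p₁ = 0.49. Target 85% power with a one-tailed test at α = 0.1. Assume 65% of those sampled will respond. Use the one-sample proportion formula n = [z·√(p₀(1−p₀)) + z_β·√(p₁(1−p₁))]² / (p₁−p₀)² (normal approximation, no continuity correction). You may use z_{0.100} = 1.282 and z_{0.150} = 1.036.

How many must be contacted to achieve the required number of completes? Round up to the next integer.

n = [z_α·√(p₀q₀) + z_β·√(p₁q₁)]² / (p₁ − p₀)²
  = [1.282·√(0.34·0.66) + 1.036·√(0.49·0.51)]² / (0.15)²
  = [1.282·0.4737 + 1.036·0.4999]² / 0.0225
  = [1.1252]² / 0.0225
  = 56.27
Adjust for 65% response: 56.27 / 0.65 = 86.57.
Round up → n = 87.

n = 87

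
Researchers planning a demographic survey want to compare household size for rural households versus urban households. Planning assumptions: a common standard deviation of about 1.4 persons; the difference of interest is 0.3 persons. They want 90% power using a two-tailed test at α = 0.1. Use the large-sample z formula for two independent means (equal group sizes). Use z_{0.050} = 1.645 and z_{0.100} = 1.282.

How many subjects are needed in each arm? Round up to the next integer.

n = (z_{α/2} + z_β)² · (σ₁² + σ₂²) / δ²
  = (1.645 + 1.282)² · (2·1.4² = 3.92) / 0.3²
  = 8.5673 · 3.92 / 0.09
  = 373.15
Round up → n = 374 per group.

n = 374 per group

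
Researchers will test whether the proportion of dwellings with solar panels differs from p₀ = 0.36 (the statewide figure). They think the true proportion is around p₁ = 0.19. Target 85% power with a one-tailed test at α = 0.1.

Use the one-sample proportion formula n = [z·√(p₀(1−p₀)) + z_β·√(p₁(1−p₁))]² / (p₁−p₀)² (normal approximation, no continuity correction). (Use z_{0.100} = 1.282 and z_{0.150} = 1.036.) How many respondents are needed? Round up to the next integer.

n = [z_α·√(p₀q₀) + z_β·√(p₁q₁)]² / (p₁ − p₀)²
  = [1.282·√(0.36·0.64) + 1.036·√(0.19·0.81)]² / (-0.17)²
  = [1.282·0.4800 + 1.036·0.3923]² / 0.0289
  = [1.0218]² / 0.0289
  = 36.13
Round up → n = 37.

n = 37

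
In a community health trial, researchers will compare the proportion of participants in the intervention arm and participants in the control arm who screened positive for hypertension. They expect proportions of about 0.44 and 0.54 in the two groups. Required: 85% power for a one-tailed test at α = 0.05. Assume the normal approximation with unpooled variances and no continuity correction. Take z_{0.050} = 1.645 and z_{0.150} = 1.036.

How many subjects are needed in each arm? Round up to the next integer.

n = (z_α + z_β)² · [p₁(1−p₁) + p₂(1−p₂)] / (p₁ − p₂)²
  = (1.645 + 1.036)² · (0.44·0.56 + 0.54·0.46) / (-0.10)²
  = (2.681)² · (0.2464 + 0.2484) / 0.0100
  = 7.1878 · 0.4948 / 0.0100
  = 355.65
Round up → n = 356 per group.

n = 356 per group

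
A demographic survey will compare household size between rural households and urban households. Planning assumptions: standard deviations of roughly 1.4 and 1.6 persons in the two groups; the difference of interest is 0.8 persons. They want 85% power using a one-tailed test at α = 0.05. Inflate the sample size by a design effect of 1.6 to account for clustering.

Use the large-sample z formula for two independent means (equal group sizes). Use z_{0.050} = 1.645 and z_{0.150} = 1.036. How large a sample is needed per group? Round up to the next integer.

n = (z_α + z_β)² · (σ₁² + σ₂²) / δ²
  = (1.645 + 1.036)² · (1.4² + 1.6² = 4.52) / 0.8²
  = 7.1878 · 4.52 / 0.64
  = 50.76
Design effect: 1.6 × 50.76 = 81.22.
Round up → n = 82 per group.

n = 82 per group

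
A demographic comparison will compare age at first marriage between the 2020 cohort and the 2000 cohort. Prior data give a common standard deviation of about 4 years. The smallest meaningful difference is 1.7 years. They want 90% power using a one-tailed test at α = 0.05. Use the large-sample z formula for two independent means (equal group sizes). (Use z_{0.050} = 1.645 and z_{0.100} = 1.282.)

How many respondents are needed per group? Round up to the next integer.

n = 95 per group

n = (z_α + z_β)² · (σ₁² + σ₂²) / δ²
  = (1.645 + 1.282)² · (2·4² = 32) / 1.7²
  = 8.5673 · 32 / 2.89
  = 94.86
Round up → n = 95 per group.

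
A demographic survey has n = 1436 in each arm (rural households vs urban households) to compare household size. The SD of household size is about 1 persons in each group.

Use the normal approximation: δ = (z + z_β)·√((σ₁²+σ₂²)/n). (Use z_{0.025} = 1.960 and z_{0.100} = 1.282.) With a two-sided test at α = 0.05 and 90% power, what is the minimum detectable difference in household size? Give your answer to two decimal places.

δ = (z_{α/2} + z_β) · √((σ₁²+σ₂²)/n)
  = (1.960 + 1.282) · √(2/1436)
  = 3.242 · √0.00139
  = 3.242 · 0.0373
  = 0.1210

Minimum detectable difference ≈ 0.12 persons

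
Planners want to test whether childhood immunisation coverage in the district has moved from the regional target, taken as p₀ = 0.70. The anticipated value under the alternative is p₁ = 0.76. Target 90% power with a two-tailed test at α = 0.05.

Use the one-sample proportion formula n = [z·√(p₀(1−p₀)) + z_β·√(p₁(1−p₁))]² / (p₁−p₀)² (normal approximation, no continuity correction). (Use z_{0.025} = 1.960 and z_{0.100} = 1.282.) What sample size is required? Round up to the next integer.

n = [z_{α/2}·√(p₀q₀) + z_β·√(p₁q₁)]² / (p₁ − p₀)²
  = [1.960·√(0.70·0.30) + 1.282·√(0.76·0.24)]² / (0.06)²
  = [1.960·0.4583 + 1.282·0.4271]² / 0.0036
  = [1.4457]² / 0.0036
  = 580.57
Round up → n = 581.

n = 581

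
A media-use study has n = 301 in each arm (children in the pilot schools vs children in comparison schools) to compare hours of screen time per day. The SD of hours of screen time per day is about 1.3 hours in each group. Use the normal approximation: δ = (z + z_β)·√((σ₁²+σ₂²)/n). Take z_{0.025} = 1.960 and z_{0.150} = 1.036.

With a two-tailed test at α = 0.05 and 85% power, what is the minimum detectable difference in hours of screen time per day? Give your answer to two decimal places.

δ = (z_{α/2} + z_β) · √((σ₁²+σ₂²)/n)
  = (1.960 + 1.036) · √(3.38/301)
  = 2.996 · √0.01123
  = 2.996 · 0.1060
  = 0.3175

Minimum detectable difference ≈ 0.32 hours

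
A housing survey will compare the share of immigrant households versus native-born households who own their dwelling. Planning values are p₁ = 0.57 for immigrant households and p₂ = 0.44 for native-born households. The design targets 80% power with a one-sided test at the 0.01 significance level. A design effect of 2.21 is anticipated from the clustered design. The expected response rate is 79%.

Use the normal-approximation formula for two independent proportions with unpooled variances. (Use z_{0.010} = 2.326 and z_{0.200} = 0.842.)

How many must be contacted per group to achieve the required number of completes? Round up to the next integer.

n = (z_α + z_β)² · [p₁(1−p₁) + p₂(1−p₂)] / (p₁ − p₂)²
  = (2.326 + 0.842)² · (0.57·0.43 + 0.44·0.56) / (0.13)²
  = (3.168)² · (0.2451 + 0.2464) / 0.0169
  = 10.0362 · 0.4915 / 0.0169
  = 291.88
Design effect: 2.21 × 291.88 = 645.06.
Adjust for 79% response: 645.06 / 0.79 = 816.53.
Round up → n = 817 per group.

n = 817 per group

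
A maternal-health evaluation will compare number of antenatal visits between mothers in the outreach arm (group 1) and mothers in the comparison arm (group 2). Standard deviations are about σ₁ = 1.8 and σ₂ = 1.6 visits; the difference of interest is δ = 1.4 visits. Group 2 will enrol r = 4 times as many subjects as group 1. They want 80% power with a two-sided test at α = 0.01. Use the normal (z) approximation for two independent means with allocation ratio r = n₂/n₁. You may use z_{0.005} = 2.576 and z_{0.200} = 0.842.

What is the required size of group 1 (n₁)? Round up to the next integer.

n₁ = 24

n₁ = (z_{α/2} + z_β)² · (σ₁² + σ₂²/r) / δ²
   = (2.576 + 0.842)² · (1.8² + 1.6²/4) / 1.4²
   = 11.6827 · (3.24 + 0.64) / 1.96
   = 11.6827 · 3.88 / 1.96
   = 23.13
Round up → n₁ = 24; n₂ = r·n₁ = 4 × 24 = 96.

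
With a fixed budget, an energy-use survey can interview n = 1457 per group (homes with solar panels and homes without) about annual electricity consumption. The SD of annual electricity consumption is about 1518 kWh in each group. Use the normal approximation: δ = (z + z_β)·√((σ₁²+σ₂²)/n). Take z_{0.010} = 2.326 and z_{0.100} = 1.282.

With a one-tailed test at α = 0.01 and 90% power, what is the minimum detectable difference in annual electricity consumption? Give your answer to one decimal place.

δ = (z_α + z_β) · √((σ₁²+σ₂²)/n)
  = (2.326 + 1.282) · √(4608648/1457)
  = 3.608 · √3163.1
  = 3.608 · 56.2415
  = 202.9194

Minimum detectable difference ≈ 202.9 kWh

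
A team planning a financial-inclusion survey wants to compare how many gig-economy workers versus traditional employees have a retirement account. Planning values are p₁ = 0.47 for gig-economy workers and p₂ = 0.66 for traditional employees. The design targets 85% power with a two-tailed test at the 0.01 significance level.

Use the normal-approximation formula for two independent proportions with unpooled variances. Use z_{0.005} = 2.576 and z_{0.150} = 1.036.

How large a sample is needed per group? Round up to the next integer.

n = 172 per group

n = (z_{α/2} + z_β)² · [p₁(1−p₁) + p₂(1−p₂)] / (p₁ − p₂)²
  = (2.576 + 1.036)² · (0.47·0.53 + 0.66·0.34) / (-0.19)²
  = (3.612)² · (0.2491 + 0.2244) / 0.0361
  = 13.0465 · 0.4735 / 0.0361
  = 171.12
Round up → n = 172 per group.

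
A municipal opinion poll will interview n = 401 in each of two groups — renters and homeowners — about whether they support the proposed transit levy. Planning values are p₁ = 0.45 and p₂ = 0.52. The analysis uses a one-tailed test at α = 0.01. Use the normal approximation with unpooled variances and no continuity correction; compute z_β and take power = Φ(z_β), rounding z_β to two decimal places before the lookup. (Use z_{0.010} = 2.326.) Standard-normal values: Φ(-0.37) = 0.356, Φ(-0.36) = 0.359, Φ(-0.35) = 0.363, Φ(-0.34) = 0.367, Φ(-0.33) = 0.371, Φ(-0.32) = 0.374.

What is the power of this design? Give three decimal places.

z_β = |p₁−p₂|·√(n/[p₁q₁+p₂q₂]) − z_α
    = 0.07 · √(401/0.4971) − 2.326
    = 0.07 · 28.4021 − 2.326
    = 1.9881 − 2.326 = -0.3379 → -0.34
Power = Φ(-0.34) = 0.367.

Power ≈ 0.367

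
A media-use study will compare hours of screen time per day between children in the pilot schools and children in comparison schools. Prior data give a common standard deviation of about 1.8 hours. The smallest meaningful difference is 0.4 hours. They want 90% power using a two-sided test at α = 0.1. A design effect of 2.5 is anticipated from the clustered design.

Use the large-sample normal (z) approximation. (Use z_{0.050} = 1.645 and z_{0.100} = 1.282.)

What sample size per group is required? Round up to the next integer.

n = (z_{α/2} + z_β)² · (σ₁² + σ₂²) / δ²
  = (1.645 + 1.282)² · (2·1.8² = 6.48) / 0.4²
  = 8.5673 · 6.48 / 0.16
  = 346.98
Design effect: 2.5 × 346.98 = 867.44.
Round up → n = 868 per group.

n = 868 per group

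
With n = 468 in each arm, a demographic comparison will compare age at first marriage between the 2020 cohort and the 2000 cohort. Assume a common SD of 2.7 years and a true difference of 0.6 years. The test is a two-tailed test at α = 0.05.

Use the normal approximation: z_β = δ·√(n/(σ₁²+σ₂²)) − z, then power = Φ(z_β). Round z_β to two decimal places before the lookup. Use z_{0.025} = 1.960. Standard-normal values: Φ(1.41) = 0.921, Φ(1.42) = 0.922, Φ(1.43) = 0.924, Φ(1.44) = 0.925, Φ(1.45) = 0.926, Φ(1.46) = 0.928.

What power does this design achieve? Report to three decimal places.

z_β = δ·√(n/(σ₁²+σ₂²)) − z_{α/2}
    = 0.6 · √(468/14.58) − 1.960
    = 0.6 · 5.66558 − 1.960
    = 3.3993 − 1.960 = 1.4393 → 1.44
Power = Φ(1.44) = 0.925.

Power ≈ 0.925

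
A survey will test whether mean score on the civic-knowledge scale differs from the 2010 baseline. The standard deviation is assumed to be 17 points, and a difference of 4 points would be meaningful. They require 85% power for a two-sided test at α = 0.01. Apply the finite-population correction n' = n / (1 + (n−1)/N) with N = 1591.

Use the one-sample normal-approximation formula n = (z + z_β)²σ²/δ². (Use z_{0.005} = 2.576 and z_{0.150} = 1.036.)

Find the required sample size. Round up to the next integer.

n = (z_{α/2} + z_β)² · σ² / δ²
  = (2.576 + 1.036)² · 17² / 4²
  = 13.0465 · 289 / 16
  = 235.65
Finite-population correction (N = 1591): 235.65 / (1 + (235.65 − 1)/1591) = 205.36.
Round up → n = 206.

n = 206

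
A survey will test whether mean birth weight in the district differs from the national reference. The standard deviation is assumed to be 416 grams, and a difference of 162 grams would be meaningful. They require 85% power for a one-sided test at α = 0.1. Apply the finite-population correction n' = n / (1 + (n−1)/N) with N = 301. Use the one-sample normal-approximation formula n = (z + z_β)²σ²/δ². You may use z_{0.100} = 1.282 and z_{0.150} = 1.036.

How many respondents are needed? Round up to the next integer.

n = (z_α + z_β)² · σ² / δ²
  = (1.282 + 1.036)² · 416² / 162²
  = 5.3731 · 173056 / 26244
  = 35.43
Finite-population correction (N = 301): 35.43 / (1 + (35.43 − 1)/301) = 31.79.
Round up → n = 32.

n = 32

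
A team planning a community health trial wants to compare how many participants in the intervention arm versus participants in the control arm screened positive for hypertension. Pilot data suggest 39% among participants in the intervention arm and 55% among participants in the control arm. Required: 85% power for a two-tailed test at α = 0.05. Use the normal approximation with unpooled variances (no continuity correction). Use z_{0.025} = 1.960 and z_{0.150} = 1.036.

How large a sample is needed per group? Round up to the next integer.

n = 171 per group

n = (z_{α/2} + z_β)² · [p₁(1−p₁) + p₂(1−p₂)] / (p₁ − p₂)²
  = (1.960 + 1.036)² · (0.39·0.61 + 0.55·0.45) / (-0.16)²
  = (2.996)² · (0.2379 + 0.2475) / 0.0256
  = 8.9760 · 0.4854 / 0.0256
  = 170.19
Round up → n = 171 per group.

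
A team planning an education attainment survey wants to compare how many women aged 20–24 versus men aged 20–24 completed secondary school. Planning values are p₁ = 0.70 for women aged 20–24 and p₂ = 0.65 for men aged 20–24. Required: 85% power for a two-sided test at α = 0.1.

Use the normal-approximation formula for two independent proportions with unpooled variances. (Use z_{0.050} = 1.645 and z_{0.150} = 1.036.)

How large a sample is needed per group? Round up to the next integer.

n = (z_{α/2} + z_β)² · [p₁(1−p₁) + p₂(1−p₂)] / (p₁ − p₂)²
  = (1.645 + 1.036)² · (0.70·0.30 + 0.65·0.35) / (0.05)²
  = (2.681)² · (0.2100 + 0.2275) / 0.0025
  = 7.1878 · 0.4375 / 0.0025
  = 1257.86
Round up → n = 1258 per group.

n = 1258 per group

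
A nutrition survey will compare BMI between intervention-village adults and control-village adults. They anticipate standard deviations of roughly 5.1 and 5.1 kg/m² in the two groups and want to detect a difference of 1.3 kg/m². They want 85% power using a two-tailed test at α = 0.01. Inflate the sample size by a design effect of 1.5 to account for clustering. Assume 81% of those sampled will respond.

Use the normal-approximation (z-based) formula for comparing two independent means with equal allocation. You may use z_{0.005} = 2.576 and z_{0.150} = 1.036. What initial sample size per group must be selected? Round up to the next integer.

n = 744 per group

n = (z_{α/2} + z_β)² · (σ₁² + σ₂²) / δ²
  = (2.576 + 1.036)² · (5.1² + 5.1² = 52.02) / 1.3²
  = 13.0465 · 52.02 / 1.69
  = 401.59
Design effect: 1.5 × 401.59 = 602.38.
Adjust for 81% response: 602.38 / 0.81 = 743.68.
Round up → n = 744 per group.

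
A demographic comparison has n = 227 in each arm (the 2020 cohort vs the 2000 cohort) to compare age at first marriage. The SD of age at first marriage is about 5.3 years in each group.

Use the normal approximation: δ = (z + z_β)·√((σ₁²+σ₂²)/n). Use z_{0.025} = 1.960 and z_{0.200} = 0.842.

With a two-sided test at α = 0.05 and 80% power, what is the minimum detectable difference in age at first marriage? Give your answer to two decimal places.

Minimum detectable difference ≈ 1.39 years

δ = (z_{α/2} + z_β) · √((σ₁²+σ₂²)/n)
  = (1.960 + 0.842) · √(56.18/227)
  = 2.802 · √0.24749
  = 2.802 · 0.4975
  = 1.3939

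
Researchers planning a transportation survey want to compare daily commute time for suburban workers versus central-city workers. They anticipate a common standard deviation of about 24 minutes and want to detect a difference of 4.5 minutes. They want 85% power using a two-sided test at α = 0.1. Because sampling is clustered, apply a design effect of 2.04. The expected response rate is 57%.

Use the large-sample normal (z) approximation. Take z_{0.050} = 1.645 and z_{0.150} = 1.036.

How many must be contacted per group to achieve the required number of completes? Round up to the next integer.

n = 1464 per group

n = (z_{α/2} + z_β)² · (σ₁² + σ₂²) / δ²
  = (1.645 + 1.036)² · (2·24² = 1152) / 4.5²
  = 7.1878 · 1152 / 20.25
  = 408.90
Design effect: 2.04 × 408.90 = 834.16.
Adjust for 57% response: 834.16 / 0.57 = 1463.44.
Round up → n = 1464 per group.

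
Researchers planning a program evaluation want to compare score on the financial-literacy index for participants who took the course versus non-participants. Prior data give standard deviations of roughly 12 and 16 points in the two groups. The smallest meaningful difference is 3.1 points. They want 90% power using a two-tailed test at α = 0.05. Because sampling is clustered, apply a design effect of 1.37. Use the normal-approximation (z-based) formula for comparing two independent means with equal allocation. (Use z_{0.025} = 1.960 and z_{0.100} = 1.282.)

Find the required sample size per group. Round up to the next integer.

n = (z_{α/2} + z_β)² · (σ₁² + σ₂²) / δ²
  = (1.960 + 1.282)² · (12² + 16² = 400) / 3.1²
  = 10.5106 · 400 / 9.61
  = 437.48
Design effect: 1.37 × 437.48 = 599.35.
Round up → n = 600 per group.

n = 600 per group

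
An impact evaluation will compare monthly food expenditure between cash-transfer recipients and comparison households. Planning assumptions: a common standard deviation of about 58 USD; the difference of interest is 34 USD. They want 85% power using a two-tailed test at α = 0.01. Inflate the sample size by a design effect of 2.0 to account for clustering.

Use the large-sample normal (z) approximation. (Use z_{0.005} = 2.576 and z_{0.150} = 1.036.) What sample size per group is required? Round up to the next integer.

n = (z_{α/2} + z_β)² · (σ₁² + σ₂²) / δ²
  = (2.576 + 1.036)² · (2·58² = 6728) / 34²
  = 13.0465 · 6728 / 1156
  = 75.93
Design effect: 2.0 × 75.93 = 151.86.
Round up → n = 152 per group.

n = 152 per group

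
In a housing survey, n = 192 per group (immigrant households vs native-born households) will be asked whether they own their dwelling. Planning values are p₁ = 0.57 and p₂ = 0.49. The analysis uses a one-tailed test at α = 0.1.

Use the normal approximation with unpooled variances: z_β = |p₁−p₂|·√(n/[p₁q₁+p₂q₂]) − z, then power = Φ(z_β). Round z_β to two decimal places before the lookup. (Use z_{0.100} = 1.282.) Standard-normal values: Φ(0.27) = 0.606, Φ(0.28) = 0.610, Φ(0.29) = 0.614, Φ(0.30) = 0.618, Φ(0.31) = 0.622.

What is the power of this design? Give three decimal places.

z_β = |p₁−p₂|·√(n/[p₁q₁+p₂q₂]) − z_α
    = 0.08 · √(192/0.4950) − 1.282
    = 0.08 · 19.6946 − 1.282
    = 1.5756 − 1.282 = 0.2936 → 0.29
Power = Φ(0.29) = 0.614.

Power ≈ 0.614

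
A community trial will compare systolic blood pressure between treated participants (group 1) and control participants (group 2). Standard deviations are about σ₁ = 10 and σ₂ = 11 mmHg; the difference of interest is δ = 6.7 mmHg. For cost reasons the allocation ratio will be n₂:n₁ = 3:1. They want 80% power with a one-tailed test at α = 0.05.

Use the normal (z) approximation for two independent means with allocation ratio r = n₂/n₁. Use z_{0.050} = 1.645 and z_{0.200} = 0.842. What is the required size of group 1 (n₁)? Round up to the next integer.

n₁ = (z_α + z_β)² · (σ₁² + σ₂²/r) / δ²
   = (1.645 + 0.842)² · (10² + 11²/3) / 6.7²
   = 6.1852 · (100 + 40.3333) / 44.89
   = 6.1852 · 140.3333 / 44.89
   = 19.34
Round up → n₁ = 20; n₂ = r·n₁ = 3 × 20 = 60.

n₁ = 20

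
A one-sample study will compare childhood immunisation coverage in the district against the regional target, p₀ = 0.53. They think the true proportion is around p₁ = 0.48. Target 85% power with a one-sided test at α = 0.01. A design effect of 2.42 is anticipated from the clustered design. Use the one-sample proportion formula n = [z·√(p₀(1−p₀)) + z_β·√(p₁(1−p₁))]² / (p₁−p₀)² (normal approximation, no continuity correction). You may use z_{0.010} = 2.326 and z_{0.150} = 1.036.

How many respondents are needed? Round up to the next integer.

n = 2728

n = [z_α·√(p₀q₀) + z_β·√(p₁q₁)]² / (p₁ − p₀)²
  = [2.326·√(0.53·0.47) + 1.036·√(0.48·0.52)]² / (-0.05)²
  = [2.326·0.4991 + 1.036·0.4996]² / 0.0025
  = [1.6785]² / 0.0025
  = 1126.93
Design effect: 2.42 × 1126.93 = 2727.17.
Round up → n = 2728.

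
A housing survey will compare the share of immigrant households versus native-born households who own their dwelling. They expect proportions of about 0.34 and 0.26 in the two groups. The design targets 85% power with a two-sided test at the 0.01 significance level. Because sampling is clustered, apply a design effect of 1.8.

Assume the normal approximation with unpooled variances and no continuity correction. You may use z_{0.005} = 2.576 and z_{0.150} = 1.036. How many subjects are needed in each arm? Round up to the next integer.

n = 1530 per group

n = (z_{α/2} + z_β)² · [p₁(1−p₁) + p₂(1−p₂)] / (p₁ − p₂)²
  = (2.576 + 1.036)² · (0.34·0.66 + 0.26·0.74) / (0.08)²
  = (3.612)² · (0.2244 + 0.1924) / 0.0064
  = 13.0465 · 0.4168 / 0.0064
  = 849.66
Design effect: 1.8 × 849.66 = 1529.38.
Round up → n = 1530 per group.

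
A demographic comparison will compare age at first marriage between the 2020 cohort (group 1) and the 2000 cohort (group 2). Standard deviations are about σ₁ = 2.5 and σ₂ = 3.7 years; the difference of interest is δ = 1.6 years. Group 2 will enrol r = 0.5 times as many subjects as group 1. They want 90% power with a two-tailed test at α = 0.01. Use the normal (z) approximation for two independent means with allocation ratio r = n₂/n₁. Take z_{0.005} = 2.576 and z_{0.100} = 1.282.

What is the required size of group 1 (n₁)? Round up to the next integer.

n₁ = (z_{α/2} + z_β)² · (σ₁² + σ₂²/r) / δ²
   = (2.576 + 1.282)² · (2.5² + 3.7²/0.5) / 1.6²
   = 14.8842 · (6.25 + 27.38) / 2.56
   = 14.8842 · 33.63 / 2.56
   = 195.53
Round up → n₁ = 196; n₂ = r·n₁ = 0.5 × 196 = 98.

n₁ = 196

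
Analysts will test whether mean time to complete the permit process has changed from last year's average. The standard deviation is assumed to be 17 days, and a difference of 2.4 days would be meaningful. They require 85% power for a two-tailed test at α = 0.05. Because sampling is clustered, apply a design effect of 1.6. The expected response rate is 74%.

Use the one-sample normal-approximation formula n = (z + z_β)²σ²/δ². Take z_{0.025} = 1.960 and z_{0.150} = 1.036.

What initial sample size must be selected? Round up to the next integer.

n = (z_{α/2} + z_β)² · σ² / δ²
  = (1.960 + 1.036)² · 17² / 2.4²
  = 8.9760 · 289 / 5.76
  = 450.36
Design effect: 1.6 × 450.36 = 720.57.
Adjust for 74% response: 720.57 / 0.74 = 973.75.
Round up → n = 974.

n = 974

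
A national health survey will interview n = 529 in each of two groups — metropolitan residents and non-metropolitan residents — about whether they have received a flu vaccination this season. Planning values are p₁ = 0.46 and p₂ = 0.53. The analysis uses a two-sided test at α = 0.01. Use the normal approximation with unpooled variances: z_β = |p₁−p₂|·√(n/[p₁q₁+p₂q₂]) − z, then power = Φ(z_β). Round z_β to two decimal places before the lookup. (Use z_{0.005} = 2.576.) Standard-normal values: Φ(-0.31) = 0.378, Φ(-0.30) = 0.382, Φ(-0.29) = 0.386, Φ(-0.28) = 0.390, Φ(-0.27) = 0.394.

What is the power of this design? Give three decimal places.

Power ≈ 0.386

z_β = |p₁−p₂|·√(n/[p₁q₁+p₂q₂]) − z_{α/2}
    = 0.07 · √(529/0.4975) − 2.576
    = 0.07 · 32.6085 − 2.576
    = 2.2826 − 2.576 = -0.2934 → -0.29
Power = Φ(-0.29) = 0.386.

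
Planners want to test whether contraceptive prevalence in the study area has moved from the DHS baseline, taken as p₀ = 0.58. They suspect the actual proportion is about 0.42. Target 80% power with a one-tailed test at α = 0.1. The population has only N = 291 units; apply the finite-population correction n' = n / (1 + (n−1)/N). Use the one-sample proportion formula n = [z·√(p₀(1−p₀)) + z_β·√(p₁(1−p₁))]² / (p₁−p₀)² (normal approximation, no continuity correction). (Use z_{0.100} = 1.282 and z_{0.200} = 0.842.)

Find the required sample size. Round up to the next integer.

n = [z_α·√(p₀q₀) + z_β·√(p₁q₁)]² / (p₁ − p₀)²
  = [1.282·√(0.58·0.42) + 0.842·√(0.42·0.58)]² / (-0.16)²
  = [1.282·0.4936 + 0.842·0.4936]² / 0.0256
  = [1.0483]² / 0.0256
  = 42.93
Finite-population correction (N = 291): 42.93 / (1 + (42.93 − 1)/291) = 37.52.
Round up → n = 38.

n = 38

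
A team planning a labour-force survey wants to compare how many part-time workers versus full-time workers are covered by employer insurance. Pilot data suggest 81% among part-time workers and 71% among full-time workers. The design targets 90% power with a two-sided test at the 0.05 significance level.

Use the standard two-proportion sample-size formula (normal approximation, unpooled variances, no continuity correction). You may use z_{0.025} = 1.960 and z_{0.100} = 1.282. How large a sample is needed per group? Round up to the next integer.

n = (z_{α/2} + z_β)² · [p₁(1−p₁) + p₂(1−p₂)] / (p₁ − p₂)²
  = (1.960 + 1.282)² · (0.81·0.19 + 0.71·0.29) / (0.10)²
  = (3.242)² · (0.1539 + 0.2059) / 0.0100
  = 10.5106 · 0.3598 / 0.0100
  = 378.17
Round up → n = 379 per group.

n = 379 per group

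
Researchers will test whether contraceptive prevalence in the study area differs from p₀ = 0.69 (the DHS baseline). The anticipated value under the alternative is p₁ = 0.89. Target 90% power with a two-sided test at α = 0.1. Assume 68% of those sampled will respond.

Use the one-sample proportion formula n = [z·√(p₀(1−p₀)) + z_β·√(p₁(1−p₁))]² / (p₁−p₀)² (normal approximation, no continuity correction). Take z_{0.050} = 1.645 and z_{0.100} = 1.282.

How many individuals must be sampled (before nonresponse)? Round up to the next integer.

n = [z_{α/2}·√(p₀q₀) + z_β·√(p₁q₁)]² / (p₁ − p₀)²
  = [1.645·√(0.69·0.31) + 1.282·√(0.89·0.11)]² / (0.20)²
  = [1.645·0.4625 + 1.282·0.3129]² / 0.0400
  = [1.1619]² / 0.0400
  = 33.75
Adjust for 68% response: 33.75 / 0.68 = 49.64.
Round up → n = 50.

n = 50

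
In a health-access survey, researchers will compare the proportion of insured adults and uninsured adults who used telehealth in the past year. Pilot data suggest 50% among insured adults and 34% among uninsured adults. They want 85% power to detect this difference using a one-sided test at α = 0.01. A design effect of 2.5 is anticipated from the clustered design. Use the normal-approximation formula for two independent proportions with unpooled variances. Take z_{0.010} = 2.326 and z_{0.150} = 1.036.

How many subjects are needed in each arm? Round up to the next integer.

n = (z_α + z_β)² · [p₁(1−p₁) + p₂(1−p₂)] / (p₁ − p₂)²
  = (2.326 + 1.036)² · (0.50·0.50 + 0.34·0.66) / (0.16)²
  = (3.362)² · (0.2500 + 0.2244) / 0.0256
  = 11.3030 · 0.4744 / 0.0256
  = 209.46
Design effect: 2.5 × 209.46 = 523.65.
Round up → n = 524 per group.

n = 524 per group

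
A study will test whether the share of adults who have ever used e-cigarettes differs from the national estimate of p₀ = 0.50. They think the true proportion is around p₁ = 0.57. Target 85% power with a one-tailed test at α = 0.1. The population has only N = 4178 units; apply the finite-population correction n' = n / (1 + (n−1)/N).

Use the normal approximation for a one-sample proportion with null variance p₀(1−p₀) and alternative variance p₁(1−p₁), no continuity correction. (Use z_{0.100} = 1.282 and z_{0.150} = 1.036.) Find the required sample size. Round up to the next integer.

n = 256

n = [z_α·√(p₀q₀) + z_β·√(p₁q₁)]² / (p₁ − p₀)²
  = [1.282·√(0.50·0.50) + 1.036·√(0.57·0.43)]² / (0.07)²
  = [1.282·0.5000 + 1.036·0.4951]² / 0.0049
  = [1.1539]² / 0.0049
  = 271.73
Finite-population correction (N = 4178): 271.73 / (1 + (271.73 − 1)/4178) = 255.19.
Round up → n = 256.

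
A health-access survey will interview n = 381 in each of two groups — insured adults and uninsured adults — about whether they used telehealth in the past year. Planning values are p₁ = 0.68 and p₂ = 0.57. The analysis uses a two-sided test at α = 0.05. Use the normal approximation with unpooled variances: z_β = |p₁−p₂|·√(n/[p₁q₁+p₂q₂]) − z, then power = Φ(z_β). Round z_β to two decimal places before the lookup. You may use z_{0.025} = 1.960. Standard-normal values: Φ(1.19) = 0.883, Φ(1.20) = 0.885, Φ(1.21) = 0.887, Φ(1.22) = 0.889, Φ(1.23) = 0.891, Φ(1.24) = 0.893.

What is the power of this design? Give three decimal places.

Power ≈ 0.885

z_β = |p₁−p₂|·√(n/[p₁q₁+p₂q₂]) − z_{α/2}
    = 0.11 · √(381/0.4627) − 1.960
    = 0.11 · 28.6954 − 1.960
    = 3.1565 − 1.960 = 1.1965 → 1.20
Power = Φ(1.20) = 0.885.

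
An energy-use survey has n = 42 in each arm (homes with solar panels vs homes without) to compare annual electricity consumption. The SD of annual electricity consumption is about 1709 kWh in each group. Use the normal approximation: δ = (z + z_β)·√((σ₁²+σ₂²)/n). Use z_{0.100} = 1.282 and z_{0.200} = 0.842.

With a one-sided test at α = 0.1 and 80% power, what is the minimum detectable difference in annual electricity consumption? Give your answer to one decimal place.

Minimum detectable difference ≈ 792.1 kWh

δ = (z_α + z_β) · √((σ₁²+σ₂²)/n)
  = (1.282 + 0.842) · √(5841362/42)
  = 2.124 · √139080.0
  = 2.124 · 372.9344
  = 792.1126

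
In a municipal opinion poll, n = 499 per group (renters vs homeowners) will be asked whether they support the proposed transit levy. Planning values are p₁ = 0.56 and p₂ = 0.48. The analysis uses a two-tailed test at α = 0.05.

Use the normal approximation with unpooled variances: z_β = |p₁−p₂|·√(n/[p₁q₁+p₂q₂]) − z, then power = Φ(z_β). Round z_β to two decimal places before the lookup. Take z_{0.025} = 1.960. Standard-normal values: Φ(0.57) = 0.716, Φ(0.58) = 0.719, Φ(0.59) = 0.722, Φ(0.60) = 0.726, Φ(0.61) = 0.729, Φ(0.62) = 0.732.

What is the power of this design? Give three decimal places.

Power ≈ 0.719

z_β = |p₁−p₂|·√(n/[p₁q₁+p₂q₂]) − z_{α/2}
    = 0.08 · √(499/0.4960) − 1.960
    = 0.08 · 31.7183 − 1.960
    = 2.5375 − 1.960 = 0.5775 → 0.58
Power = Φ(0.58) = 0.719.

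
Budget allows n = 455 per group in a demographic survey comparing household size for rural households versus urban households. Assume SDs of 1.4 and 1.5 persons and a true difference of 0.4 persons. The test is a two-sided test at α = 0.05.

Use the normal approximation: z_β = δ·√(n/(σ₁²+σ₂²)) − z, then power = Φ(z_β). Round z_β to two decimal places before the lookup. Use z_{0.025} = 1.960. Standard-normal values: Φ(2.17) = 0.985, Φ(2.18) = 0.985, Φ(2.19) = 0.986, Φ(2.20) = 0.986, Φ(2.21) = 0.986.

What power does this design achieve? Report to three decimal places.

z_β = δ·√(n/(σ₁²+σ₂²)) − z_{α/2}
    = 0.4 · √(455/4.21) − 1.960
    = 0.4 · 10.39596 − 1.960
    = 4.1584 − 1.960 = 2.1984 → 2.20
Power = Φ(2.20) = 0.986.

Power ≈ 0.986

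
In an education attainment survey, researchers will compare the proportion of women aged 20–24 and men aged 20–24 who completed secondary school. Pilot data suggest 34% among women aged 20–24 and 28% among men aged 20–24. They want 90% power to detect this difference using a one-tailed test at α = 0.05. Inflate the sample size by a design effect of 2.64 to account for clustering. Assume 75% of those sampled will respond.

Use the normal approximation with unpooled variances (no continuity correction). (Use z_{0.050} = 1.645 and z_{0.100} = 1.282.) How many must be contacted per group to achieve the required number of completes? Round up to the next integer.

n = 3569 per group

n = (z_α + z_β)² · [p₁(1−p₁) + p₂(1−p₂)] / (p₁ − p₂)²
  = (1.645 + 1.282)² · (0.34·0.66 + 0.28·0.72) / (0.06)²
  = (2.927)² · (0.2244 + 0.2016) / 0.0036
  = 8.5673 · 0.4260 / 0.0036
  = 1013.80
Design effect: 2.64 × 1013.80 = 2676.43.
Adjust for 75% response: 2676.43 / 0.75 = 3568.58.
Round up → n = 3569 per group.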